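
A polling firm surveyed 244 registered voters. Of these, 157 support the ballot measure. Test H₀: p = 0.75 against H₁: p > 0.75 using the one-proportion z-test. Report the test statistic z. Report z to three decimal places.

Sample proportion p̂ = 157/244 = 0.64344.
Null standard error: √(0.75·0.25/244) = √0.000768443 = 0.027721.
z = (p̂ − p₀)/SE = (0.64344 − 0.75)/0.027721 = -3.844.

z = -3.844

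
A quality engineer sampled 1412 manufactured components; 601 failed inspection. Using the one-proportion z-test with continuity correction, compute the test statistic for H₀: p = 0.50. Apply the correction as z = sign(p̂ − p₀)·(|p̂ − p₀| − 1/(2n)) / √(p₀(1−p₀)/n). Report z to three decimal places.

The sample proportion is 601/1412 = 0.42564. p̂ − p₀ = -0.074363.
Continuity correction 1/(2n) = 1/2824 = 0.000354.
Corrected numerator: |-0.074363| − 0.000354 = 0.074009.
Under H₀, SE = √(p₀(1−p₀)/n) = √(0.50·0.50/1412) = √0.000177054 = 0.013306.
z = (−)0.074009/0.013306 = -5.562.

z = -5.562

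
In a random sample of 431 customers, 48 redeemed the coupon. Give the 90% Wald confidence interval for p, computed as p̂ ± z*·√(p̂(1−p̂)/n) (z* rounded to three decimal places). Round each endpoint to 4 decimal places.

(0.0864, 0.1363)

Sample proportion p̂ = 48/431 = 0.11137.
SE(p̂) = √(0.11137·0.88863/431) = 0.015153.
z* = 1.645 at the 90% level.
Margin = 1.645·0.015153 = 0.02493.
Interval: 0.11137 ± 0.02493 → (0.0864, 0.1363).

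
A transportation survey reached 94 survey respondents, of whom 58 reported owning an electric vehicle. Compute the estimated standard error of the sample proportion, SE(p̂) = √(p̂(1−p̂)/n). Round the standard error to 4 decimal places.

SE = 0.0501

p̂ = 58/94 = 0.61702.
p̂(1−p̂) = 0.236306.
Dividing by n and taking the root: √0.002513894 = 0.0501.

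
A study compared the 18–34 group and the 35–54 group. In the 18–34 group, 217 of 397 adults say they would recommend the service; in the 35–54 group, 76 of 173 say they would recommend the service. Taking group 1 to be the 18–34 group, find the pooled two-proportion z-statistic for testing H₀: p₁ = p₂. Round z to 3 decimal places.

z = 2.356

p̂₁ = 217/397 = 0.54660, p̂₂ = 76/173 = 0.43931.
Pooling: p̂ = 293/570 = 0.51404.
SE = √[p̂(1−p̂)(1/n₁+1/n₂)] = √[0.51404·0.48596·(1/397+1/173)] ≈ 0.045532.
z = (p̂₁ − p̂₂)/SE = (0.54660 − 0.43931)/0.045532 = 0.10729/0.045532 = 2.356.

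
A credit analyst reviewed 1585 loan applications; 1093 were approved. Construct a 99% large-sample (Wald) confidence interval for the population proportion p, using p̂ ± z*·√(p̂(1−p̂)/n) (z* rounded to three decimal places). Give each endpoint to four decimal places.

(0.6597, 0.7195)

With x = 1093 successes in n = 1585, p̂ = 0.68959.
SE = √(p̂(1−p̂)/n) = √(0.214056/1585) = 0.011621.
The 99% critical value is z* = 2.576.
Margin = 2.576·0.011621 = 0.02994.
So the interval runs from 0.6597 to 0.7195.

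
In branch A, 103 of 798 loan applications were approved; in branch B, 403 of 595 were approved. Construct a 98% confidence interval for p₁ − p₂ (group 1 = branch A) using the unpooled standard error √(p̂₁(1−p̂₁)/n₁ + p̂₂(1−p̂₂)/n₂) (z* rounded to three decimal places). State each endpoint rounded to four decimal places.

p̂₁ = 0.12907, p̂₂ = 0.67731, so the observed difference is -0.54824.
SE = √(0.000140868 + 0.000367329) = √0.000508197 = 0.022543.
For 98% confidence, z* = 2.326. Margin = 2.326·0.022543 = 0.05244.
Interval: -0.54824 ± 0.05244 → (-0.6007, -0.4958).

(-0.6007, -0.4958)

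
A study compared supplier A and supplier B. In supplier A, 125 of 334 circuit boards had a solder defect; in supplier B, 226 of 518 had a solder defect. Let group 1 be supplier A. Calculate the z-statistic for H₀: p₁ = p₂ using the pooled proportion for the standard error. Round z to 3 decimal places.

p̂₁ = 125/334 = 0.37425, p̂₂ = 226/518 = 0.43629.
Pooled p̂ = (125+226)/(334+518) = 351/852 = 0.41197.
Pooled SE = √[0.2422510·0.00492451] ≈ 0.034539.
z = (p̂₁ − p̂₂)/SE = (0.37425 − 0.43629)/0.034539 = -0.06204/0.034539 = -1.796.

z = -1.796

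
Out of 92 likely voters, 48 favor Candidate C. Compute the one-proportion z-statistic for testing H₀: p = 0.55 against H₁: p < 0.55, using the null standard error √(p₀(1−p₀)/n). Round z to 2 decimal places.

With x = 48 successes in n = 92, p̂ = 0.52174.
Under H₀, SE = √(p₀(1−p₀)/n) = √(0.55·0.45/92) = √0.002690217 = 0.051867.
z = (0.52174 − 0.55)/0.051867 = -0.02826/0.051867 = -0.54.

z = -0.54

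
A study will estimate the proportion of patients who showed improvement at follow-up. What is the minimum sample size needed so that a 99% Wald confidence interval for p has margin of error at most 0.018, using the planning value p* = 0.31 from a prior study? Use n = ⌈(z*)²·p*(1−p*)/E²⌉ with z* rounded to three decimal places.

n = 4381

For 99% confidence, z* = 2.576.
p*(1−p*) = 0.31·0.69 = 0.2139.
Required n before rounding: 6.635776 × 0.2139 / 0.018² = 4380.841.
⌈4380.841⌉ = 4381.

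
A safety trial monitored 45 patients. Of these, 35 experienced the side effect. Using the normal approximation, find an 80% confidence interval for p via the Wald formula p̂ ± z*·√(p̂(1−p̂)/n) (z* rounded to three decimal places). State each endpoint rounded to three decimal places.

Sample proportion p̂ = 35/45 = 0.77778.
Standard error of p̂: √(0.172840/45) = √0.003840878 = 0.061975.
z* = 1.282 at the 80% level.
Margin of error: 1.282 × 0.061975 = 0.07945.
So the interval runs from 0.698 to 0.857.

(0.698, 0.857)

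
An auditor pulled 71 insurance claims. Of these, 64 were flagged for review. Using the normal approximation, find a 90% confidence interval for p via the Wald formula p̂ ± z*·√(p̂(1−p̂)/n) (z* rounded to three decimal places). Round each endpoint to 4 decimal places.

(0.8432, 0.9596)

With x = 64 successes in n = 71, p̂ = 0.90141.
SE = √(p̂(1−p̂)/n) = √(0.088871/71) = 0.035379.
z* = 1.645 at the 90% level.
Margin of error: 1.645 × 0.035379 = 0.05820.
So the interval runs from 0.8432 to 0.9596.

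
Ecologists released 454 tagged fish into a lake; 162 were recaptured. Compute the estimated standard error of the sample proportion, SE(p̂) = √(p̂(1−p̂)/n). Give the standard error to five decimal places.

SE = 0.02248

With x = 162 successes in n = 454, p̂ = 0.35683.
p̂(1−p̂) = 0.229502.
Dividing by n and taking the root: √0.000505511 = 0.02248.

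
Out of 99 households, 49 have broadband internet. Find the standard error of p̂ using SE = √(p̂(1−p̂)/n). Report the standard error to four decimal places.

SE = 0.0502

With x = 49 successes in n = 99, p̂ = 0.49495.
p̂(1−p̂) = 0.249974.
SE = √(0.249974/99) = 0.0502.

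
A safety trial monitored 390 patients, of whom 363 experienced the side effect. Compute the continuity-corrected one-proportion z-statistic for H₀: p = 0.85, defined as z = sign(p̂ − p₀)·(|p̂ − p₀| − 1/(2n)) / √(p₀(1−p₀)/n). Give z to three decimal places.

The sample proportion is 363/390 = 0.93077. p̂ − p₀ = 0.080769.
Continuity correction 1/(2n) = 1/780 = 0.001282.
Corrected numerator: |0.080769| − 0.001282 = 0.079487.
Null standard error: √(0.85·0.15/390) = √0.000326923 = 0.018081.
z = (+)0.079487/0.018081 = 4.396.

z = 4.396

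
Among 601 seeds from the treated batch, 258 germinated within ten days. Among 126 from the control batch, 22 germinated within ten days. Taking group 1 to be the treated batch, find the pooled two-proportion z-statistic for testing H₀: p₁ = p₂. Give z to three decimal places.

z = 5.341

Sample proportions: p̂₁ = 258/601 = 0.42928 and p̂₂ = 22/126 = 0.17460.
Pooling: p̂ = 280/727 = 0.38514.
SE = √[p̂(1−p̂)(1/n₁+1/n₂)] = √[0.38514·0.61486·(1/601+1/126)] ≈ 0.047681.
z = (p̂₁ − p̂₂)/SE = (0.42928 − 0.17460)/0.047681 = 0.25468/0.047681 = 5.341.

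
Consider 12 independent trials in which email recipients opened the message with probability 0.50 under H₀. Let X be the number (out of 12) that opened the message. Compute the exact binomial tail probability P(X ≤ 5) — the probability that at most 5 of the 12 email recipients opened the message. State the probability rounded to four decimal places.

P = 0.3872

X is binomial with n = 12 and p = 0.50.
P(X ≤ 5) = Σ_{j=0}^{5} C(12,j)·0.50^j·0.50^{12−j}.
= 0.000244 + 0.002930 + 0.016113 + 0.053711 + 0.120850 + 0.193359 = 0.3872.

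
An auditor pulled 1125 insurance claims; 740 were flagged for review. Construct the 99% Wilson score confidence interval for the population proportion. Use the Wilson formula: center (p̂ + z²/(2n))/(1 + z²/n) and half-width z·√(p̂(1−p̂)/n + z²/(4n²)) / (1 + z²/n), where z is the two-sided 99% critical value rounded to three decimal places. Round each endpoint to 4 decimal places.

Here p̂ = 740/1125 = 0.65778 and z = 2.576 (z² = 6.635776).
1 + z²/n = 1.005898.
Adjusted center: (0.65778 + z²/(2n))/1.005898 = 0.65685.
Radicand: p̂(1−p̂)/n + z²/(4n²) = 0.000200094 + 0.000001311 = 0.000201405.
Half-width = z·√(radicand)/denom = 2.576·0.014192/1.005898 = 0.03634.
CI: 0.65685 ± 0.03634 = (0.6205, 0.6932).

(0.6205, 0.6932)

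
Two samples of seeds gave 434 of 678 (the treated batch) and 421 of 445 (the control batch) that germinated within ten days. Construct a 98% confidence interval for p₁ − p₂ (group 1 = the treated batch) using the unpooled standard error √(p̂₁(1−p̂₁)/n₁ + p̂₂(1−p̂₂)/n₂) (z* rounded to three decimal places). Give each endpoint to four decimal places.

p̂₁ = 434/678 = 0.64012, p̂₂ = 421/445 = 0.94607; p̂₁ − p̂₂ = -0.30595.
SE = √(0.000339774 + 0.000114660) = √0.000454434 = 0.021317.
The 98% critical value is z* = 2.326. Margin of error = 0.04958.
Interval: -0.30595 ± 0.04958 → (-0.3555, -0.2564).

(-0.3555, -0.2564)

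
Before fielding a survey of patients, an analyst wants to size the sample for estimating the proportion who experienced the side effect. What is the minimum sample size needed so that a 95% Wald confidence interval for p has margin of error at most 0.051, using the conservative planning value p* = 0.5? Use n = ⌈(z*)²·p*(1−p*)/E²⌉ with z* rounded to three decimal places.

n = 370

z* = 1.960 at the 95% level.
p*(1−p*) = 0.2500.
(z*)²·p*(1−p*)/E² = 3.841600·0.2500/0.002601 = 369.243.
Rounding up, n = 370.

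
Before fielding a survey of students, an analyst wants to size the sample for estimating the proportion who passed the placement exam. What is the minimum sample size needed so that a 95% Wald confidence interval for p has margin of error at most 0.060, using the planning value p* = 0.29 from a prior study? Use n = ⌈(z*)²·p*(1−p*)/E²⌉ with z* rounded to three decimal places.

z* = 1.960 at the 95% level.
p*(1−p*) = 0.29·0.71 = 0.2059.
Required n before rounding: 3.841600 × 0.2059 / 0.060² = 219.718.
⌈219.718⌉ = 220.

n = 220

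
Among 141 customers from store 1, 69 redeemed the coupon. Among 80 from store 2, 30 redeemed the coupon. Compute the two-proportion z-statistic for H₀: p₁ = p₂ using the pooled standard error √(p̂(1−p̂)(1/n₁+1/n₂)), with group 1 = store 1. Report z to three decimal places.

z = 1.643

p̂₁ = 69/141 = 0.48936, p̂₂ = 30/80 = 0.37500.
Pooling: p̂ = 99/221 = 0.44796.
Pooled SE = √[0.2472922·0.01959220] ≈ 0.069606.
z = 0.11436/0.069606 = 1.643.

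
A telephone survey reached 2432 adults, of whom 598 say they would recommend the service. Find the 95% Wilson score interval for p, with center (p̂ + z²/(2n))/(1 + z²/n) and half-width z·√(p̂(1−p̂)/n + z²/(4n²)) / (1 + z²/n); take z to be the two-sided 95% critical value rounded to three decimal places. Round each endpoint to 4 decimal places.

p̂ = 598/2432 = 0.24589; z = 1.960, so z² = 3.841600.
1 + z²/n = 1.001580.
Center = (0.24589 + 0.000790)/1.001580 = 0.24629.
Radicand: p̂(1−p̂)/n + z²/(4n²) = 0.000076245 + 0.000000162 = 0.000076407.
Half-width = 1.960·√0.000076407/1.001580 = 0.01711.
CI: 0.24629 ± 0.01711 = (0.2292, 0.2634).

(0.2292, 0.2634)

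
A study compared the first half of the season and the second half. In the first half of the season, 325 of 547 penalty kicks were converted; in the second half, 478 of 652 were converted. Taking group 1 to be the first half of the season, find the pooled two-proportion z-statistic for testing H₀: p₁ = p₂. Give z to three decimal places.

z = -5.096

Sample proportions: p̂₁ = 325/547 = 0.59415 and p̂₂ = 478/652 = 0.73313.
Pooling: p̂ = 803/1199 = 0.66972.
Pooled SE = √[0.2211935·0.00336190] ≈ 0.027270.
z = (p̂₁ − p̂₂)/SE = (0.59415 − 0.73313)/0.027270 = -0.13898/0.027270 = -5.096.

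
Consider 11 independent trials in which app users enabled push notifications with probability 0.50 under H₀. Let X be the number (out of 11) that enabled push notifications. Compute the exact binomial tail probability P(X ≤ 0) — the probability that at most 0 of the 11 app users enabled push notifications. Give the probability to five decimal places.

P = 0.00049

X is binomial with n = 11 and p = 0.50.
P(X ≤ 0) = C(11,0)·0.50^0·0.50^11.
= 0.000488 = 0.00049.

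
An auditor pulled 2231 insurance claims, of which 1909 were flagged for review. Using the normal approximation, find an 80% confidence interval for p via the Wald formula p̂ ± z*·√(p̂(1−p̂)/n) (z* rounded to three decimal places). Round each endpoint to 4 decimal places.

(0.8461, 0.8652)

p̂ = 1909/2231 = 0.85567.
SE(p̂) = √(0.85567·0.14433/2231) = 0.007440.
z* = 1.282 at the 80% level.
Margin of error: 1.282 × 0.007440 = 0.00954.
Interval: 0.85567 ± 0.00954 → (0.8461, 0.8652).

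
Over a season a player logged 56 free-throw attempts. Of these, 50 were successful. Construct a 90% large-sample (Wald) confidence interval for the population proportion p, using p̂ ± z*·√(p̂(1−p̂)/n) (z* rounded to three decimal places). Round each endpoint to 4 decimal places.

(0.8249, 0.9608)

p̂ = 50/56 = 0.89286.
SE(p̂) = √(0.89286·0.10714/56) = 0.041331.
For 90% confidence, z* = 1.645.
Margin of error: 1.645 × 0.041331 = 0.06799.
So the interval runs from 0.8249 to 0.9608.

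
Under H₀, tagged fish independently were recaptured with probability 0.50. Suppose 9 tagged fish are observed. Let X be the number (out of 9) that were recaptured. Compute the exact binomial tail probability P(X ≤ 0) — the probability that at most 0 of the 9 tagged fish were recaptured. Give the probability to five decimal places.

X is binomial with n = 9 and p = 0.50.
P(X ≤ 0) = C(9,0)·0.50^0·0.50^9.
= 0.001953 = 0.00195.

P = 0.00195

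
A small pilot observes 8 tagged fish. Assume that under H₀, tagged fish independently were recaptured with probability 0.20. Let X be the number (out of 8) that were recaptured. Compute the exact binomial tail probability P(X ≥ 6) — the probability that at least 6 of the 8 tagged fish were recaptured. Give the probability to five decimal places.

X ~ Binomial(n=8, p=0.20).
P(X ≥ 6) = C(8,6)·0.20^6·0.80^2 + C(8,7)·0.20^7·0.80^1 + C(8,8)·0.20^8·0.80^0.
= 0.001147 + 0.000082 + 0.000003 = 0.00123.

P = 0.00123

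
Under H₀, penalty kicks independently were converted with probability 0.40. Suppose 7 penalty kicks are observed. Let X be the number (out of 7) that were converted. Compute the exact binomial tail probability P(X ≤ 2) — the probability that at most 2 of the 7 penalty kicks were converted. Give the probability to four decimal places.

P = 0.4199

X ~ Binomial(n=7, p=0.40).
P(X ≤ 2) = C(7,0)·0.40^0·0.60^7 + C(7,1)·0.40^1·0.60^6 + C(7,2)·0.40^2·0.60^5.
= 0.027994 + 0.130637 + 0.261274 = 0.4199.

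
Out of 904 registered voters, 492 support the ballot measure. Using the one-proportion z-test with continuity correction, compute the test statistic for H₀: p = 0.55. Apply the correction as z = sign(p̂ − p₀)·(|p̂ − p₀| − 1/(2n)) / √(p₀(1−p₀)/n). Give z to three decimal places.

With x = 492 successes in n = 904, p̂ = 0.54425. p̂ − p₀ = -0.005752.
1/(2n) = 0.000553.
Corrected numerator: |-0.005752| − 0.000553 = 0.005199.
Under H₀, SE = √(p₀(1−p₀)/n) = √(0.55·0.45/904) = √0.000273783 = 0.016546.
z = −0.005199/0.016546 = -0.314.

z = -0.314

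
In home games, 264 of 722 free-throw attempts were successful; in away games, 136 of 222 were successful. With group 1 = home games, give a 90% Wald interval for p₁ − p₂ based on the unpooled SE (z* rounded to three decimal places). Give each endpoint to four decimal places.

(-0.3083, -0.1856)

p̂₁ = 264/722 = 0.36565, p̂₂ = 136/222 = 0.61261; p̂₁ − p̂₂ = -0.24696.
Unpooled SE = √(p̂₁(1−p̂₁)/n₁ + p̂₂(1−p̂₂)/n₂) = √(0.000321261 + 0.001069002) = 0.037286.
z* = 1.645 at the 90% level. Margin of error = 0.06134.
CI: -0.24696 ± 0.06134 = (-0.3083, -0.1856).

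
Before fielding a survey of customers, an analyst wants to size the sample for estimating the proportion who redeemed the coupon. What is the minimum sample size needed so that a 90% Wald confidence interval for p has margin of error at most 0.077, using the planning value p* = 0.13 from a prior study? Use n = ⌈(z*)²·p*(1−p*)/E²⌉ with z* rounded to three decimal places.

z* = 1.645 at the 90% level.
p*(1−p*) = 0.13·0.87 = 0.1131.
(z*)²·p*(1−p*)/E² = 2.706025·0.1131/0.005929 = 51.619.
⌈51.619⌉ = 52.

n = 52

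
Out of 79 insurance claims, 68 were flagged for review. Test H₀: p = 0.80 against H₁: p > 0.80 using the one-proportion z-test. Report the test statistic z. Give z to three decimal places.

z = 1.350

With x = 68 successes in n = 79, p̂ = 0.86076.
Under H₀, SE = √(p₀(1−p₀)/n) = √(0.80·0.20/79) = √0.002025316 = 0.045004.
Test statistic: z = 0.06076/0.045004 = 1.350.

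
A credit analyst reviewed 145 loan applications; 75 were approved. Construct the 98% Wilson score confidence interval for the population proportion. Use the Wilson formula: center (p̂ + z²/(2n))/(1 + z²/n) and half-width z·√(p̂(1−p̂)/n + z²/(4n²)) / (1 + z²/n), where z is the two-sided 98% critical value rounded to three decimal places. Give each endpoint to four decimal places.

(0.4218, 0.6114)

Here p̂ = 75/145 = 0.51724 and z = 2.326 (z² = 5.410276).
1 + z²/n = 1.037312.
Center = (0.51724 + 0.018656)/1.037312 = 0.51662.
Radicand: p̂(1−p̂)/n + z²/(4n²) = 0.001722088 + 0.000064331 = 0.001786419.
Half-width = z·√(radicand)/denom = 2.326·0.042266/1.037312 = 0.09477.
CI: 0.51662 ± 0.09477 = (0.4218, 0.6114).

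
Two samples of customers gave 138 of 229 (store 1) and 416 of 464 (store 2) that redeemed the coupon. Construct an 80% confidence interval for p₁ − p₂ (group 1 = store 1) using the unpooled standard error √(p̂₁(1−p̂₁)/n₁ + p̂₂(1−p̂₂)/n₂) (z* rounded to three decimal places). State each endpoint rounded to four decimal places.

p̂₁ = 138/229 = 0.60262, p̂₂ = 416/464 = 0.89655; p̂₁ − p̂₂ = -0.29393.
SE = √(0.001045717 + 0.000199885) = √0.001245602 = 0.035293.
The 80% critical value is z* = 1.282. Margin = 1.282·0.035293 = 0.04525.
So the interval runs from -0.3392 to -0.2487.

(-0.3392, -0.2487)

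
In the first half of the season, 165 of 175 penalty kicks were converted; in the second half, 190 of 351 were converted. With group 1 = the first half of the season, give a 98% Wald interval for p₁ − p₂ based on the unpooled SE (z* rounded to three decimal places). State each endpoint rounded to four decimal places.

p̂₁ = 165/175 = 0.94286, p̂₂ = 190/351 = 0.54131; p̂₁ − p̂₂ = 0.40155.
Unpooled SE = √(p̂₁(1−p̂₁)/n₁ + p̂₂(1−p̂₂)/n₂) = √(0.000307872 + 0.000707389) = 0.031863.
z* = 2.326 at the 98% level. Margin of error = 0.07411.
Interval: 0.40155 ± 0.07411 → (0.3274, 0.4757).

(0.3274, 0.4757)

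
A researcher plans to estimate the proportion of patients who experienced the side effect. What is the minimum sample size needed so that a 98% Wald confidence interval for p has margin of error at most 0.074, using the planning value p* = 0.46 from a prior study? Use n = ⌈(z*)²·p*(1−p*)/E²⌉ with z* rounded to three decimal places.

The 98% critical value is z* = 2.326.
p*(1−p*) = 0.2484.
(z*)²·p*(1−p*)/E² = 5.410276·0.2484/0.005476 = 245.419.
Rounding up, n = 246.

n = 246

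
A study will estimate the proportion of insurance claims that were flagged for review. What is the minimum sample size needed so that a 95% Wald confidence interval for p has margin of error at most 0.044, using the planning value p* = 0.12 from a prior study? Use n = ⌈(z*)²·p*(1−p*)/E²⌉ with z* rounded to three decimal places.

For 95% confidence, z* = 1.960.
p*(1−p*) = 0.12·0.88 = 0.1056.
(z*)²·p*(1−p*)/E² = 3.841600·0.1056/0.001936 = 209.542.
Rounding up, n = 210.

n = 210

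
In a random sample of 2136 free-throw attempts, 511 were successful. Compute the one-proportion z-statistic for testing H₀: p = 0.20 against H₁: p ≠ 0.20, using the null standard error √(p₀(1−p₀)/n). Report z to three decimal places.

With x = 511 successes in n = 2136, p̂ = 0.23923.
Null standard error: √(0.20·0.80/2136) = √0.000074906 = 0.008655.
Test statistic: z = 0.03923/0.008655 = 4.533.

z = 4.533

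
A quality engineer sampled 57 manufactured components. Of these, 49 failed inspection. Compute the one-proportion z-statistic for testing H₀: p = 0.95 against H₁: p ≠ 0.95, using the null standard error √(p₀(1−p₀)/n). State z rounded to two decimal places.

z = -3.13

With x = 49 successes in n = 57, p̂ = 0.85965.
SE₀ = √(0.95·0.05/57) = 0.028868.
Test statistic: z = -0.09035/0.028868 = -3.13.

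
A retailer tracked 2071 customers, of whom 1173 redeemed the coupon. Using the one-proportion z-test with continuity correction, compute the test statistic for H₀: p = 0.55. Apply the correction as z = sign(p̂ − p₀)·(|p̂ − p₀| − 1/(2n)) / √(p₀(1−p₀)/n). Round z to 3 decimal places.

With x = 1173 successes in n = 2071, p̂ = 0.56639. p̂ − p₀ = 0.016393.
Continuity correction 1/(2n) = 1/4142 = 0.000241.
Corrected numerator: |0.016393| − 0.000241 = 0.016152.
Under H₀, SE = √(p₀(1−p₀)/n) = √(0.55·0.45/2071) = √0.000119507 = 0.010932.
z = (+)0.016152/0.010932 = 1.477.

z = 1.477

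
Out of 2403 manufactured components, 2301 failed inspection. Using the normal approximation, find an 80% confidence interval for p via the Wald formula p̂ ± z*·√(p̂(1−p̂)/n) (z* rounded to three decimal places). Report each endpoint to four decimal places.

Sample proportion p̂ = 2301/2403 = 0.95755.
Standard error of p̂: √(0.040645/2403) = √0.000016914 = 0.004113.
z* = 1.282 at the 80% level.
Margin of error: 1.282 × 0.004113 = 0.00527.
So the interval runs from 0.9523 to 0.9628.

(0.9523, 0.9628)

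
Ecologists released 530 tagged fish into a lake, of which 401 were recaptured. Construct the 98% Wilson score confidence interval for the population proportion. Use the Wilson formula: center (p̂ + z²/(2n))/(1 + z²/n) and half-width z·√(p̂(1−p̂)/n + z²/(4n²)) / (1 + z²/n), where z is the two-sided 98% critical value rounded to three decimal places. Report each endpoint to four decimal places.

(0.7108, 0.7972)

p̂ = 401/530 = 0.75660; z = 2.326, so z² = 5.410276.
Denominator 1 + z²/n = 1 + 5.410276/530 = 1.010208.
Adjusted center: (0.75660 + z²/(2n))/1.010208 = 0.75401.
Radicand: p̂(1−p̂)/n + z²/(4n²) = 0.000347461 + 0.000004815 = 0.000352276.
Half-width = 2.326·√0.000352276/1.010208 = 0.04322.
Interval: 0.75401 ± 0.04322 → (0.7108, 0.7972).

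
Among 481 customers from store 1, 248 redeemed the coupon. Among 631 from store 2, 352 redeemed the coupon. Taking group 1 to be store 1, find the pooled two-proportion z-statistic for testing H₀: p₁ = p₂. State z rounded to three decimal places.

z = -1.400

p̂₁ = 248/481 = 0.51559, p̂₂ = 352/631 = 0.55784.
Pooled p̂ = (248+352)/(481+631) = 600/1112 = 0.53957.
Pooled SE = √[0.2484343·0.00366379] ≈ 0.030170.
z = -0.04225/0.030170 = -1.400.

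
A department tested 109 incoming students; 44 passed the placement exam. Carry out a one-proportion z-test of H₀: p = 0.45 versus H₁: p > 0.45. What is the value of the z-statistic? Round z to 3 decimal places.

The sample proportion is 44/109 = 0.40367.
Null standard error: √(0.45·0.55/109) = √0.002270642 = 0.047651.
z = (0.40367 − 0.45)/0.047651 = -0.04633/0.047651 = -0.972.

z = -0.972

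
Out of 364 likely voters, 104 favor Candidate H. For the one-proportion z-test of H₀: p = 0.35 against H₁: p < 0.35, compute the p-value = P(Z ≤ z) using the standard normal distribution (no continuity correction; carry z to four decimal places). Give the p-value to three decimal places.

p-value = 0.005

p̂ = 104/364 = 0.28571.
Null standard error: √(0.35·0.65/364) = √0.000625000 = 0.025000.
Test statistic (full precision, shown to 4 dp): z = (104/364 − 0.35)/SE₀ ≈ -2.5714.
From the standard normal, P(Z ≤ z) = 0.005.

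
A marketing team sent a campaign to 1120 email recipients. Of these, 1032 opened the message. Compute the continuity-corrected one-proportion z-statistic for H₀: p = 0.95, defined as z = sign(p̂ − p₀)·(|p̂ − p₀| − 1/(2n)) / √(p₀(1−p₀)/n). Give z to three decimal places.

z = -4.319

With x = 1032 successes in n = 1120, p̂ = 0.92143. p̂ − p₀ = -0.028571.
Continuity correction 1/(2n) = 1/2240 = 0.000446.
Corrected numerator: |-0.028571| − 0.000446 = 0.028125.
Null standard error: √(0.95·0.05/1120) = √0.000042411 = 0.006512.
z = −0.028125/0.006512 = -4.319.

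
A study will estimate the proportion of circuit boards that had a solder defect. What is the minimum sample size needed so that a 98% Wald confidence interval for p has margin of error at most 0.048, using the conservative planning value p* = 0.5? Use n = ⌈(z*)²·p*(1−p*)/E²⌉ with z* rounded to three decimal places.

n = 588

The 98% critical value is z* = 2.326.
p*(1−p*) = 0.2500.
(z*)²·p*(1−p*)/E² = 5.410276·0.2500/0.002304 = 587.053.
Rounding up, n = 588.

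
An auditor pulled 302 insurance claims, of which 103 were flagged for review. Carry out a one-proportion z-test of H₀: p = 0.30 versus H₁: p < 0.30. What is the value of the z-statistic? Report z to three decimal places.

p̂ = 103/302 = 0.34106.
Null standard error: √(0.30·0.70/302) = √0.000695364 = 0.026370.
z = (0.34106 − 0.30)/0.026370 = 0.04106/0.026370 = 1.557.

z = 1.557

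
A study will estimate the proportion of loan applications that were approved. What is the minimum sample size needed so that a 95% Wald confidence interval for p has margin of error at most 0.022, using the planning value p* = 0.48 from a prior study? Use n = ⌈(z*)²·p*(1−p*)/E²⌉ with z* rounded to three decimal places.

For 95% confidence, z* = 1.960.
p*(1−p*) = 0.2496.
(z*)²·p*(1−p*)/E² = 3.841600·0.2496/0.000484 = 1981.123.
⌈1981.123⌉ = 1982.

n = 1982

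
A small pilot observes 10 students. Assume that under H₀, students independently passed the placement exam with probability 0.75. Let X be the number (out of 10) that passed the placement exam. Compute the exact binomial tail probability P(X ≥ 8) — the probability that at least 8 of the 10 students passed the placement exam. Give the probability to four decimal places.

X is binomial with n = 10 and p = 0.75.
P(X ≥ 8) = C(10,8)·0.75^8·0.25^2 + C(10,9)·0.75^9·0.25^1 + C(10,10)·0.75^10·0.25^0.
= 0.281568 + 0.187712 + 0.056314 = 0.5256.

P = 0.5256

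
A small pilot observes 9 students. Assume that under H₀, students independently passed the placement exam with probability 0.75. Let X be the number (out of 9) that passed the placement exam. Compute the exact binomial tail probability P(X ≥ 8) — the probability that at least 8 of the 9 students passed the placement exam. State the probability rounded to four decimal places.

P = 0.3003

X is binomial with n = 9 and p = 0.75.
P(X ≥ 8) = C(9,8)·0.75^8·0.25^1 + C(9,9)·0.75^9·0.25^0.
= 0.225254 + 0.075085 = 0.3003.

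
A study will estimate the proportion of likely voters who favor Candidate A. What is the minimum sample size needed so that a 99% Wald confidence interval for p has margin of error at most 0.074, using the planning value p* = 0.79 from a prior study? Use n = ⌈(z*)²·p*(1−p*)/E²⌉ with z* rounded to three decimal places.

For 99% confidence, z* = 2.576.
p*(1−p*) = 0.79·0.21 = 0.1659.
(z*)²·p*(1−p*)/E² = 6.635776·0.1659/0.005476 = 201.036.
⌈201.036⌉ = 202.

n = 202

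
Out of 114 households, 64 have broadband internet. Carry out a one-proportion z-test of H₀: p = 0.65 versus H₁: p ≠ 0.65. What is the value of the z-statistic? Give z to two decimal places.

z = -1.98

Sample proportion p̂ = 64/114 = 0.56140.
Under H₀, SE = √(p₀(1−p₀)/n) = √(0.65·0.35/114) = √0.001995614 = 0.044672.
z = (0.56140 − 0.65)/0.044672 = -0.08860/0.044672 = -1.98.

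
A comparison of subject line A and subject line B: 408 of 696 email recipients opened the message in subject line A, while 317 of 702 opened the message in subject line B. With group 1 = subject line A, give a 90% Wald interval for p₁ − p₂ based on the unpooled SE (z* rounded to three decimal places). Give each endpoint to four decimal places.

p̂₁ = 0.58621, p̂₂ = 0.45157, so the observed difference is 0.13464.
SE = √(0.000348518 + 0.000352784) = √0.000701302 = 0.026482.
z* = 1.645 at the 90% level. Margin = 1.645·0.026482 = 0.04356.
CI: 0.13464 ± 0.04356 = (0.0911, 0.1782).

(0.0911, 0.1782)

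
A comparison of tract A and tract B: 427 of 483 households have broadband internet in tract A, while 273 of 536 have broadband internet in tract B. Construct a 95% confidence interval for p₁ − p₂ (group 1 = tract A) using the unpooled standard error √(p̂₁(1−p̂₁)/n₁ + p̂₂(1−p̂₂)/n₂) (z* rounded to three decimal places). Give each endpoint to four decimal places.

p̂₁ = 427/483 = 0.88406, p̂₂ = 273/536 = 0.50933; p̂₁ − p̂₂ = 0.37473.
Unpooled SE = √(p̂₁(1−p̂₁)/n₁ + p̂₂(1−p̂₂)/n₂) = √(0.000212214 + 0.000466256) = 0.026047.
The 95% critical value is z* = 1.960. Margin of error = 0.05105.
CI: 0.37473 ± 0.05105 = (0.3237, 0.4258).

(0.3237, 0.4258)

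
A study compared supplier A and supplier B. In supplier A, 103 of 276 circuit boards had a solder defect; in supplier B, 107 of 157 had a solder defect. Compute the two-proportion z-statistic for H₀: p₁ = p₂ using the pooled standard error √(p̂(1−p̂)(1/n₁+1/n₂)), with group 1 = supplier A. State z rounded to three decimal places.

Sample proportions: p̂₁ = 103/276 = 0.37319 and p̂₂ = 107/157 = 0.68153.
Pooled p̂ = (103+107)/(276+157) = 210/433 = 0.48499.
SE = √[p̂(1−p̂)(1/n₁+1/n₂)] = √[0.48499·0.51501·(1/276+1/157)] ≈ 0.049959.
z = (p̂₁ − p̂₂)/SE = (0.37319 − 0.68153)/0.049959 = -0.30834/0.049959 = -6.172.

z = -6.172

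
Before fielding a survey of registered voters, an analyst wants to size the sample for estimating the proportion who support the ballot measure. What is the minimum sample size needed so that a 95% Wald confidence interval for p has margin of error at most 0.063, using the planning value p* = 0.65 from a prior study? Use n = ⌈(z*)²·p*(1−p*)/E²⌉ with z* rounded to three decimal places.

n = 221

For 95% confidence, z* = 1.960.
p*(1−p*) = 0.65·0.35 = 0.2275.
(z*)²·p*(1−p*)/E² = 3.841600·0.2275/0.003969 = 220.198.
Rounding up, n = 221.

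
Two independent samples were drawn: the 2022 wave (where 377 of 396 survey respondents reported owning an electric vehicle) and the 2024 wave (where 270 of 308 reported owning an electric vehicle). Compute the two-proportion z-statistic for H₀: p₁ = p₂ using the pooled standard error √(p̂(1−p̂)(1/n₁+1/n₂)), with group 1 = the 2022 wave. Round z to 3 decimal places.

z = 3.638

Sample proportions: p̂₁ = 377/396 = 0.95202 and p̂₂ = 270/308 = 0.87662.
Pooled p̂ = (377+270)/(396+308) = 647/704 = 0.91903.
SE = √[p̂(1−p̂)(1/n₁+1/n₂)] = √[0.91903·0.08097·(1/396+1/308)] ≈ 0.020724.
z = 0.07540/0.020724 = 3.638.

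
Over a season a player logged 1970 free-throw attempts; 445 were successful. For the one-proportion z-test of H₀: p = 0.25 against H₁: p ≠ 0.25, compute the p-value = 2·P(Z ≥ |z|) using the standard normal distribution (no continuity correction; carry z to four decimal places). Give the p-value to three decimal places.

p-value = 0.013

Sample proportion p̂ = 445/1970 = 0.22589.
Null standard error: √(0.25·0.75/1970) = √0.000095178 = 0.009756.
z = (p̂ − p₀)/SE = (445/1970 − 0.25)/0.009756 ≈ -2.4715.
p-value = 2·P(Z ≥ |z|) with z = -2.4715 → 0.013.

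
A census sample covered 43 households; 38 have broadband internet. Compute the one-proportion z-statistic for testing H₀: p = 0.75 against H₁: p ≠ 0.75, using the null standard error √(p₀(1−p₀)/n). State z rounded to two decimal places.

The sample proportion is 38/43 = 0.88372.
Under H₀, SE = √(p₀(1−p₀)/n) = √(0.75·0.25/43) = √0.004360465 = 0.066034.
z = (p̂ − p₀)/SE = (0.88372 − 0.75)/0.066034 = 2.03.

z = 2.03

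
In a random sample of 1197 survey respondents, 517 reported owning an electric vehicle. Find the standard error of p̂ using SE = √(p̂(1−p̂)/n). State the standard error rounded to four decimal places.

SE = 0.0143

The sample proportion is 517/1197 = 0.43191.
p̂(1−p̂) = 0.245364.
SE = √(0.245364/1197) = 0.0143.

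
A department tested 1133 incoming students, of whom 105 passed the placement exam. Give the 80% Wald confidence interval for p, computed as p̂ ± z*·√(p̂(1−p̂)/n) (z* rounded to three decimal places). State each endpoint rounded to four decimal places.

Sample proportion p̂ = 105/1133 = 0.09267.
SE(p̂) = √(0.09267·0.90733/1133) = 0.008615.
For 80% confidence, z* = 1.282.
Margin = 1.282·0.008615 = 0.01104.
Interval: 0.09267 ± 0.01104 → (0.0816, 0.1037).

(0.0816, 0.1037)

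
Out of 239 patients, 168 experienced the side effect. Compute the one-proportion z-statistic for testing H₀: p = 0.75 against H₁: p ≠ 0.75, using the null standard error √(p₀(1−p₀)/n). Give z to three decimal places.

Sample proportion p̂ = 168/239 = 0.70293.
Null standard error: √(0.75·0.25/239) = √0.000784519 = 0.028009.
Test statistic: z = -0.04707/0.028009 = -1.681.

z = -1.681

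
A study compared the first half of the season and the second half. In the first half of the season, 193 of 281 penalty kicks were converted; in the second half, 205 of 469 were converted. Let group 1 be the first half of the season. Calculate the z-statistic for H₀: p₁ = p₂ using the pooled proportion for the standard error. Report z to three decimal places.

z = 6.633

Sample proportions: p̂₁ = 193/281 = 0.68683 and p̂₂ = 205/469 = 0.43710.
Pooling: p̂ = 398/750 = 0.53067.
SE = √[p̂(1−p̂)(1/n₁+1/n₂)] = √[0.53067·0.46933·(1/281+1/469)] ≈ 0.037648.
z = (p̂₁ − p̂₂)/SE = (0.68683 − 0.43710)/0.037648 = 0.24973/0.037648 = 6.633.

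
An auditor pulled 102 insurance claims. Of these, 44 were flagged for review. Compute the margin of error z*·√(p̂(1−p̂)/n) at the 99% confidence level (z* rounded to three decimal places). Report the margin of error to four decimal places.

ME = 0.1263

p̂ = 44/102 = 0.43137.
SE = √(p̂(1−p̂)/n) = √(0.245290/102) = 0.049039.
The 99% critical value is z* = 2.576.
Margin of error = z*·SE = 2.576 × 0.049039 = 0.1263.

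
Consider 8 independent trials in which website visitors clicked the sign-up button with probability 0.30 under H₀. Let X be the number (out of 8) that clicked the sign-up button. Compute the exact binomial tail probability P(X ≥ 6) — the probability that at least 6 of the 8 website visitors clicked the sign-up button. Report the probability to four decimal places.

X ~ Binomial(n=8, p=0.30).
P(X ≥ 6) = C(8,6)·0.30^6·0.70^2 + C(8,7)·0.30^7·0.70^1 + C(8,8)·0.30^8·0.70^0.
= 0.010002 + 0.001225 + 0.000066 = 0.0113.

P = 0.0113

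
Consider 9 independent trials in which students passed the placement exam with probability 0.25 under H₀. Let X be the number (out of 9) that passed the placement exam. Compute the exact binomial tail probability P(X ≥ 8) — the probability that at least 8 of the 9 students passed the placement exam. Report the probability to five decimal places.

P = 0.00011

X ~ Binomial(n=9, p=0.25).
P(X ≥ 8) = C(9,8)·0.25^8·0.75^1 + C(9,9)·0.25^9·0.75^0.
= 0.000103 + 0.000004 = 0.00011.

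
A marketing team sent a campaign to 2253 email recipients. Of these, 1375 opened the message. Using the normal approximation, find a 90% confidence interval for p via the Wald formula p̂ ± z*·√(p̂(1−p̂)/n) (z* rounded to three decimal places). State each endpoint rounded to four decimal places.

(0.5934, 0.6272)

The sample proportion is 1375/2253 = 0.61030.
Standard error of p̂: √(0.237834/2253) = √0.000105563 = 0.010274.
The 90% critical value is z* = 1.645.
Margin = 1.645·0.010274 = 0.01690.
So the interval runs from 0.5934 to 0.6272.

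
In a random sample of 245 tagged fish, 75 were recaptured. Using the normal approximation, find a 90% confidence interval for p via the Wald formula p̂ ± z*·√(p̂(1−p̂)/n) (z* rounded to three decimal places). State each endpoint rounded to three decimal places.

(0.258, 0.355)

The sample proportion is 75/245 = 0.30612.
Standard error of p̂: √(0.212411/245) = √0.000866986 = 0.029445.
z* = 1.645 at the 90% level.
Margin = 1.645·0.029445 = 0.04844.
Interval: 0.30612 ± 0.04844 → (0.258, 0.355).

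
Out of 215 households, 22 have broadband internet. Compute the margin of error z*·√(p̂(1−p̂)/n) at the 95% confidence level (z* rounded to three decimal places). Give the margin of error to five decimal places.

Sample proportion p̂ = 22/215 = 0.10233.
Standard error of p̂: √(0.091855/215) = √0.000427233 = 0.020670.
z* = 1.960 at the 95% level.
Margin of error = z*·SE = 1.960 × 0.020670 = 0.04051.

ME = 0.04051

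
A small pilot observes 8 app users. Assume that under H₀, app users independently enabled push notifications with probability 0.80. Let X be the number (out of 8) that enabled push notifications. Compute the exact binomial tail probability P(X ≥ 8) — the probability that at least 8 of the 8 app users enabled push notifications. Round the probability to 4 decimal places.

X is binomial with n = 8 and p = 0.80.
P(X ≥ 8) = C(8,8)·0.80^8·0.20^0.
= 0.167772 = 0.1678.

P = 0.1678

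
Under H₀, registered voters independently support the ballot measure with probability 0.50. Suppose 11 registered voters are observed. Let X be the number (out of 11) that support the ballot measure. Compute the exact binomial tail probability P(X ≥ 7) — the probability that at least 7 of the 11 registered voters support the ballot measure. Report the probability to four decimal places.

P = 0.2744

X ~ Binomial(n=11, p=0.50).
P(X ≥ 7) = Σ_{j=7}^{11} C(11,j)·0.50^j·0.50^{11−j}.
= 0.161133 + 0.080566 + 0.026855 + 0.005371 + 0.000488 = 0.2744.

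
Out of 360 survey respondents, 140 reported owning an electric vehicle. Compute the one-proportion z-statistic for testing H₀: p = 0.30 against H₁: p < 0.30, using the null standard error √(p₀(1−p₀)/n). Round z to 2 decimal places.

Sample proportion p̂ = 140/360 = 0.38889.
Null standard error: √(0.30·0.70/360) = √0.000583333 = 0.024152.
z = (0.38889 − 0.30)/0.024152 = 0.08889/0.024152 = 3.68.

z = 3.68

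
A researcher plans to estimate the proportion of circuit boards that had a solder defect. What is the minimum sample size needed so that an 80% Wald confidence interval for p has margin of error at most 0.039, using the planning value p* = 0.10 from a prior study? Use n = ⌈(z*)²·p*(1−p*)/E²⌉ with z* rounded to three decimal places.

For 80% confidence, z* = 1.282.
p*(1−p*) = 0.0900.
(z*)²·p*(1−p*)/E² = 1.643524·0.0900/0.001521 = 97.250.
⌈97.250⌉ = 98.

n = 98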